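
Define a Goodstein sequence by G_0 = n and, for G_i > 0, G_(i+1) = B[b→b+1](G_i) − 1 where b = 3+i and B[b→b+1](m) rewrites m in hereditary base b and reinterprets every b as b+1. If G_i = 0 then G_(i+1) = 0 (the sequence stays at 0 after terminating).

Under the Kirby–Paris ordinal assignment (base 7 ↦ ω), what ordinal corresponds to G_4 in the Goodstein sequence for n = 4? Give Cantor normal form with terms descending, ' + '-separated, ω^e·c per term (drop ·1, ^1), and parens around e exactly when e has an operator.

2

(0) 4|_3 = 3 + 1 ↦ 4 + 1|_4 = 5 ⇒ 4
(1) 4|_4 = 4 ↦ 5|_5 = 5 ⇒ 4
(2) 4|_5 = 4 ↦ 4|_6 = 4 ⇒ 3
(3) 3|_6 = 3 ↦ 3|_7 = 3 ⇒ 2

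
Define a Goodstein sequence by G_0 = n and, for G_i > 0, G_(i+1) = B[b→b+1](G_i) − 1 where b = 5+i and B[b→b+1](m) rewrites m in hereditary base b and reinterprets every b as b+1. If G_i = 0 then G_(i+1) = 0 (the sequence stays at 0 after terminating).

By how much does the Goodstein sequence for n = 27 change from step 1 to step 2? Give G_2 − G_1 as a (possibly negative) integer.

12

i=0: 27 = 5^2 + 2 (b=5); 5→6: 6^2 + 2 = 38; 38−1 = 37
i=1: 37 = 6^2 + 1 (b=6); 6→7: 7^2 + 1 = 50; 50−1 = 49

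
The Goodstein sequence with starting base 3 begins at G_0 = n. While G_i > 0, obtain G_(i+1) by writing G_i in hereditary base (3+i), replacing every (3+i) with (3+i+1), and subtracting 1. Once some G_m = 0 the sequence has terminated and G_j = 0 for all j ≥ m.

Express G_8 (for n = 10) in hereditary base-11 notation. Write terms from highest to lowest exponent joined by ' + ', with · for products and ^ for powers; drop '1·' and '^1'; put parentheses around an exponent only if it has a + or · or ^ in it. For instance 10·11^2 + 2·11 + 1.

3·11 + 8

10 —HB3→ 3^2 + 1 —bump→ 4^2 + 1 = 17 —(−1)→ 16
16 —HB4→ 4^2 —bump→ 5^2 = 25 —(−1)→ 24
24 —HB5→ 4·5 + 4 —bump→ 4·6 + 4 = 28 —(−1)→ 27
27 —HB6→ 4·6 + 3 —bump→ 4·7 + 3 = 31 —(−1)→ 30
30 —HB7→ 4·7 + 2 —bump→ 4·8 + 2 = 34 —(−1)→ 33
33 —HB8→ 4·8 + 1 —bump→ 4·9 + 1 = 37 —(−1)→ 36
36 —HB9→ 4·9 —bump→ 4·10 = 40 —(−1)→ 39
39 —HB10→ 3·10 + 9 —bump→ 3·11 + 9 = 42 —(−1)→ 41
41 —HB11→ 3·11 + 8 —bump→ 3·12 + 8 = 44 —(−1)→ 43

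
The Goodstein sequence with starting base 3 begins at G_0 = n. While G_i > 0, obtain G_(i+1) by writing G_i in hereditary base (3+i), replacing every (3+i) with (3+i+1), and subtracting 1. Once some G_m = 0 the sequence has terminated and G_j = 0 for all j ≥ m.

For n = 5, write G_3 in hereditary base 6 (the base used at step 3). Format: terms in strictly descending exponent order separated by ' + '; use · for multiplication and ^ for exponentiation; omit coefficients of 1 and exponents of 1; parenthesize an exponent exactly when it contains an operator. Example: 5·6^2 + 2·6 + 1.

step 0: 5 = 3 + 2; sub 4 for 3: 4 + 2; = 6; G_1 = 6−1 = 5
step 1: 5 = 4 + 1; sub 5 for 4: 5 + 1; = 6; G_2 = 6−1 = 5
step 2: 5 = 5; sub 6 for 5: 6; = 6; G_3 = 6−1 = 5
step 3: 5 = 5; sub 7 for 6: 5; = 5; G_4 = 5−1 = 4

5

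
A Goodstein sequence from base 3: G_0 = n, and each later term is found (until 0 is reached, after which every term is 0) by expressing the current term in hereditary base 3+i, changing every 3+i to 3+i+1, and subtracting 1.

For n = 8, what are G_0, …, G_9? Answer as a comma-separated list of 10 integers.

8, 9, 10, 11, 11, 11, 11, 11, 11, 11

G_0 = 8. HB_3(8) = 2·3 + 2. Bump = 10. G_1 = 9.
G_1 = 9. HB_4(9) = 2·4 + 1. Bump = 11. G_2 = 10.
G_2 = 10. HB_5(10) = 2·5. Bump = 12. G_3 = 11.
G_3 = 11. HB_6(11) = 6 + 5. Bump = 12. G_4 = 11.
G_4 = 11. HB_7(11) = 7 + 4. Bump = 12. G_5 = 11.
G_5 = 11. HB_8(11) = 8 + 3. Bump = 12. G_6 = 11.
G_6 = 11. HB_9(11) = 9 + 2. Bump = 12. G_7 = 11.
G_7 = 11. HB_10(11) = 10 + 1. Bump = 12. G_8 = 11.
G_8 = 11. HB_11(11) = 11. Bump = 12. G_9 = 11.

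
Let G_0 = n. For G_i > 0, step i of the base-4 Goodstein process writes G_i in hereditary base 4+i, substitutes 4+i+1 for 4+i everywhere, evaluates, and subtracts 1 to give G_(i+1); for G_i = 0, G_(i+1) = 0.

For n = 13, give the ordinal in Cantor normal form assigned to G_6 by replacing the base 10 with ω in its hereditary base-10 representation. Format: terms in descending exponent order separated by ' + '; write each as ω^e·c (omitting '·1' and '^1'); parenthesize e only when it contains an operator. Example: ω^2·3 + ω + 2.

(0) 13|_4 = 3·4 + 1 ↦ 3·5 + 1|_5 = 16 ⇒ 15
(1) 15|_5 = 3·5 ↦ 3·6|_6 = 18 ⇒ 17
(2) 17|_6 = 2·6 + 5 ↦ 2·7 + 5|_7 = 19 ⇒ 18
(3) 18|_7 = 2·7 + 4 ↦ 2·8 + 4|_8 = 20 ⇒ 19
(4) 19|_8 = 2·8 + 3 ↦ 2·9 + 3|_9 = 21 ⇒ 20
(5) 20|_9 = 2·9 + 2 ↦ 2·10 + 2|_10 = 22 ⇒ 21
(6) 21|_10 = 2·10 + 1 ↦ 2·11 + 1|_11 = 23 ⇒ 22

ω·2 + 1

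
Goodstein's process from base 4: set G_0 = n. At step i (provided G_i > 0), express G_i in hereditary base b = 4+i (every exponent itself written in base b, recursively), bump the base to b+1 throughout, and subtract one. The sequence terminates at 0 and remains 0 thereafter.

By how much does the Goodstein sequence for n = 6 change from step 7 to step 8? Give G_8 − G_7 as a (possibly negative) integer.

-1

i=0: 6 = 4 + 2 (b=4); 4→5: 5 + 2 = 7; 7−1 = 6
i=1: 6 = 5 + 1 (b=5); 5→6: 6 + 1 = 7; 7−1 = 6
i=2: 6 = 6 (b=6); 6→7: 7 = 7; 7−1 = 6
i=3: 6 = 6 (b=7); 7→8: 6 = 6; 6−1 = 5
i=4: 5 = 5 (b=8); 8→9: 5 = 5; 5−1 = 4
i=5: 4 = 4 (b=9); 9→10: 4 = 4; 4−1 = 3
i=6: 3 = 3 (b=10); 10→11: 3 = 3; 3−1 = 2
i=7: 2 = 2 (b=11); 11→12: 2 = 2; 2−1 = 1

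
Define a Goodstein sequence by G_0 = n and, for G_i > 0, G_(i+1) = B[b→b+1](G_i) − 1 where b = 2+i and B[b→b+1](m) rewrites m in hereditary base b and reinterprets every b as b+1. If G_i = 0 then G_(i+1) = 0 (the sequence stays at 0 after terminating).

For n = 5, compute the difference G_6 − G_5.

554

G_0 = 5. HB_2(5) = 2^2 + 1. Bump = 28. G_1 = 27.
G_1 = 27. HB_3(27) = 3^3. Bump = 256. G_2 = 255.
G_2 = 255. HB_4(255) = 3·4^3 + 3·4^2 + 3·4 + 3. Bump = 468. G_3 = 467.
G_3 = 467. HB_5(467) = 3·5^3 + 3·5^2 + 3·5 + 2. Bump = 776. G_4 = 775.
G_4 = 775. HB_6(775) = 3·6^3 + 3·6^2 + 3·6 + 1. Bump = 1198. G_5 = 1197.
G_5 = 1197. HB_7(1197) = 3·7^3 + 3·7^2 + 3·7. Bump = 1752. G_6 = 1751.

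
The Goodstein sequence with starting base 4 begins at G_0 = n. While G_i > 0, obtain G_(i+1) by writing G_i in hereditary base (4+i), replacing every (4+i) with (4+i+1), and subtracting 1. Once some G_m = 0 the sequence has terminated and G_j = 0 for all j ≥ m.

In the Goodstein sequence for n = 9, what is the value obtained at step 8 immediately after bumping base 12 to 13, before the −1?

11

base 4: 9 = 2·4 + 1; at 5: 2·5 + 1 = 11; next = 10
base 5: 10 = 2·5; at 6: 2·6 = 12; next = 11
base 6: 11 = 6 + 5; at 7: 7 + 5 = 12; next = 11
base 7: 11 = 7 + 4; at 8: 8 + 4 = 12; next = 11
base 8: 11 = 8 + 3; at 9: 9 + 3 = 12; next = 11
base 9: 11 = 9 + 2; at 10: 10 + 2 = 12; next = 11
base 10: 11 = 10 + 1; at 11: 11 + 1 = 12; next = 11
base 11: 11 = 11; at 12: 12 = 12; next = 11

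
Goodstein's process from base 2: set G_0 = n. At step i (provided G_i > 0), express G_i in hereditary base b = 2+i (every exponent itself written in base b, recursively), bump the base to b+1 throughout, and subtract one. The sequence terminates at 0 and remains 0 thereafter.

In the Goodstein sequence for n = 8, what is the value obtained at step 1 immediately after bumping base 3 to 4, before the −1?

G_0=8  [base 2] 2^(2 + 1)  →[2↦3]→  3^(3 + 1) = 81  −1 ⇒ G_1=80
G_1=80  [base 3] 2·3^3 + 2·3^2 + 2·3 + 2  →[3↦4]→  2·4^4 + 2·4^2 + 2·4 + 2 = 554  −1 ⇒ G_2=553

554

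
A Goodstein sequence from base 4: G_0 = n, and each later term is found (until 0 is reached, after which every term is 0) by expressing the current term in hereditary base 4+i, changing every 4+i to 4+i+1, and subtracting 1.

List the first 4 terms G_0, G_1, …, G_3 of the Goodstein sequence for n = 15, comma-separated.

step 0: 15 = 3·4 + 3; sub 5 for 4: 3·5 + 3; = 18; G_1 = 18−1 = 17
step 1: 17 = 3·5 + 2; sub 6 for 5: 3·6 + 2; = 20; G_2 = 20−1 = 19
step 2: 19 = 3·6 + 1; sub 7 for 6: 3·7 + 1; = 22; G_3 = 22−1 = 21

15, 17, 19, 21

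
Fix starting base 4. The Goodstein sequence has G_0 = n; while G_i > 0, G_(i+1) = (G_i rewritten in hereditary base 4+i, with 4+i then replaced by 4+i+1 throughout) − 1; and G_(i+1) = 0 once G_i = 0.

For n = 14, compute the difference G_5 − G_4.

1

G_0=14  [base 4] 3·4 + 2  →[4↦5]→  3·5 + 2 = 17  −1 ⇒ G_1=16
G_1=16  [base 5] 3·5 + 1  →[5↦6]→  3·6 + 1 = 19  −1 ⇒ G_2=18
G_2=18  [base 6] 3·6  →[6↦7]→  3·7 = 21  −1 ⇒ G_3=20
G_3=20  [base 7] 2·7 + 6  →[7↦8]→  2·8 + 6 = 22  −1 ⇒ G_4=21
G_4=21  [base 8] 2·8 + 5  →[8↦9]→  2·9 + 5 = 23  −1 ⇒ G_5=22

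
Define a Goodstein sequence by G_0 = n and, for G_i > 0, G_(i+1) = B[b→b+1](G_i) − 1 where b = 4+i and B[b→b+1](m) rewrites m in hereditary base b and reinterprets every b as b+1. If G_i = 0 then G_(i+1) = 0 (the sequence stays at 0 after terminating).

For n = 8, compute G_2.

base 4: 8 = 2·4; at 5: 2·5 = 10; next = 9
base 5: 9 = 5 + 4; at 6: 6 + 4 = 10; next = 9
base 6: 9 = 6 + 3; at 7: 7 + 3 = 10; next = 9

9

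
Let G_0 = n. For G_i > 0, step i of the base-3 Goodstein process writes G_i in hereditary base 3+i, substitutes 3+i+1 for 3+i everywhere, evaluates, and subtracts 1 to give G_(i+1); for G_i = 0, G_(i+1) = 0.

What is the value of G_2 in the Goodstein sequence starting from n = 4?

4

i=0: 4 = 3 + 1 (b=3); 3→4: 4 + 1 = 5; 5−1 = 4
i=1: 4 = 4 (b=4); 4→5: 5 = 5; 5−1 = 4
i=2: 4 = 4 (b=5); 5→6: 4 = 4; 4−1 = 3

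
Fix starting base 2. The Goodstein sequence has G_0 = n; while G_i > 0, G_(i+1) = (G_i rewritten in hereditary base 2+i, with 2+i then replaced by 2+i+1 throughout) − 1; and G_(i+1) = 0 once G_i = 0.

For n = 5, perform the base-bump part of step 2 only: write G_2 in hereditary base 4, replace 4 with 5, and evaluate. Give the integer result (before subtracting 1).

468

G_0=5  [base 2] 2^2 + 1  →[2↦3]→  3^3 + 1 = 28  −1 ⇒ G_1=27
G_1=27  [base 3] 3^3  →[3↦4]→  4^4 = 256  −1 ⇒ G_2=255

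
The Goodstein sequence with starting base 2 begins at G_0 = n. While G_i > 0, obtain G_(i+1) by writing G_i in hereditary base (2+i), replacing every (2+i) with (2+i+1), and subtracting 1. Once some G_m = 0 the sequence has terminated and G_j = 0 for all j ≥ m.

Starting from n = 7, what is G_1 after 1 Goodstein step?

30

7 —HB2→ 2^2 + 2 + 1 —bump→ 3^3 + 3 + 1 = 31 —(−1)→ 30
30 —HB3→ 3^3 + 3 —bump→ 4^4 + 4 = 260 —(−1)→ 259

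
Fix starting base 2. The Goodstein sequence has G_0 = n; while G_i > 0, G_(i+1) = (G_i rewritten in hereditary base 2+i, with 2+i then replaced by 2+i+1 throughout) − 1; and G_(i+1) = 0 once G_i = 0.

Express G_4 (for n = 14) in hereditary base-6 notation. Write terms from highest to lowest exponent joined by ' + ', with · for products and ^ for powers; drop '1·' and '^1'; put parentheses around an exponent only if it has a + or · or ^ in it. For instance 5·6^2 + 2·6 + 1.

G_0 = 14. HB_2(14) = 2^(2 + 1) + 2^2 + 2. Bump = 111. G_1 = 110.
G_1 = 110. HB_3(110) = 3^(3 + 1) + 3^3 + 2. Bump = 1282. G_2 = 1281.
G_2 = 1281. HB_4(1281) = 4^(4 + 1) + 4^4 + 1. Bump = 18751. G_3 = 18750.
G_3 = 18750. HB_5(18750) = 5^(5 + 1) + 5^5. Bump = 326592. G_4 = 326591.

6^(6 + 1) + 5·6^5 + 5·6^4 + 5·6^3 + 5·6^2 + 5·6 + 5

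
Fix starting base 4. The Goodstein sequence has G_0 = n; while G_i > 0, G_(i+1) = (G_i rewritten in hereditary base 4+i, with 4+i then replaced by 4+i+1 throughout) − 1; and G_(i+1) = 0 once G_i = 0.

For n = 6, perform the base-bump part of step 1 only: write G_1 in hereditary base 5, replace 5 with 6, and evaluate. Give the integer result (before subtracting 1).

7

step 0: 6 = 4 + 2; sub 5 for 4: 5 + 2; = 7; G_1 = 7−1 = 6
step 1: 6 = 5 + 1; sub 6 for 5: 6 + 1; = 7; G_2 = 7−1 = 6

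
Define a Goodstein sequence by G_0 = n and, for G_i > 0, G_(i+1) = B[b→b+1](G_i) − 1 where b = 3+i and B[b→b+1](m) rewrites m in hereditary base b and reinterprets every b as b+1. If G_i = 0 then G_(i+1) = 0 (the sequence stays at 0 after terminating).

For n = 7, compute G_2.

base 3: 7 = 2·3 + 1; at 4: 2·4 + 1 = 9; next = 8
base 4: 8 = 2·4; at 5: 2·5 = 10; next = 9

9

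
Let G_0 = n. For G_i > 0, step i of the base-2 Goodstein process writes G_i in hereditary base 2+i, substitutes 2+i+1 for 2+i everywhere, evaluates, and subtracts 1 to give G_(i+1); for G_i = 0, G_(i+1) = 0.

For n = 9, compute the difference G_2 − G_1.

G_0=9  [base 2] 2^(2 + 1) + 1  →[2↦3]→  3^(3 + 1) + 1 = 82  −1 ⇒ G_1=81
G_1=81  [base 3] 3^(3 + 1)  →[3↦4]→  4^(4 + 1) = 1024  −1 ⇒ G_2=1023

942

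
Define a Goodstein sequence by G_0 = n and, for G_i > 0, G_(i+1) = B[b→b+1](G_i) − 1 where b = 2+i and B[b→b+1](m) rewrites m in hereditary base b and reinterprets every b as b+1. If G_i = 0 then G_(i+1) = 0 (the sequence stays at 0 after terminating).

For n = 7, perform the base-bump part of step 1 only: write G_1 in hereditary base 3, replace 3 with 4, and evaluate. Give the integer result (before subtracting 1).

i=0: 7 = 2^2 + 2 + 1 (b=2); 2→3: 3^3 + 3 + 1 = 31; 31−1 = 30
i=1: 30 = 3^3 + 3 (b=3); 3→4: 4^4 + 4 = 260; 260−1 = 259

260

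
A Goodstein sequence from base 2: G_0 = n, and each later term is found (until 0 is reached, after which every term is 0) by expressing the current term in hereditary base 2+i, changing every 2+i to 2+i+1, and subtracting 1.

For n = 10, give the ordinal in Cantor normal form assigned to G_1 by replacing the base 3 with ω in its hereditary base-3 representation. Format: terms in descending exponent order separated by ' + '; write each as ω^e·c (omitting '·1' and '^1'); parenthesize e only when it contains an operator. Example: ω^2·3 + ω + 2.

[0] 10 ≡ 2^(2 + 1) + 2 (base 2). Lift 3: 84. −1: 83.
[1] 83 ≡ 3^(3 + 1) + 2 (base 3). Lift 4: 1026. −1: 1025.

ω^(ω + 1) + 2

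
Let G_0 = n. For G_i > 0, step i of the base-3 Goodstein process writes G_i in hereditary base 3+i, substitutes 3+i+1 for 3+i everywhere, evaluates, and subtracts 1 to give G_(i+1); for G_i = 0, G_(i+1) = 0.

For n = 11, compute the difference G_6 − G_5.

step 0: 11 = 3^2 + 2; sub 4 for 3: 4^2 + 2; = 18; G_1 = 18−1 = 17
step 1: 17 = 4^2 + 1; sub 5 for 4: 5^2 + 1; = 26; G_2 = 26−1 = 25
step 2: 25 = 5^2; sub 6 for 5: 6^2; = 36; G_3 = 36−1 = 35
step 3: 35 = 5·6 + 5; sub 7 for 6: 5·7 + 5; = 40; G_4 = 40−1 = 39
step 4: 39 = 5·7 + 4; sub 8 for 7: 5·8 + 4; = 44; G_5 = 44−1 = 43
step 5: 43 = 5·8 + 3; sub 9 for 8: 5·9 + 3; = 48; G_6 = 48−1 = 47

4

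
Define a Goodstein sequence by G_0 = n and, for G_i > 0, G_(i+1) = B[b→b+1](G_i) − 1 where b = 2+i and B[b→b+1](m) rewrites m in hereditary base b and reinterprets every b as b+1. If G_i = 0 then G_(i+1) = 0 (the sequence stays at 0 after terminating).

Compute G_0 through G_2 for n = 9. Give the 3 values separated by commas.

9, 81, 1023

9 —HB2→ 2^(2 + 1) + 1 —bump→ 3^(3 + 1) + 1 = 82 —(−1)→ 81
81 —HB3→ 3^(3 + 1) —bump→ 4^(4 + 1) = 1024 —(−1)→ 1023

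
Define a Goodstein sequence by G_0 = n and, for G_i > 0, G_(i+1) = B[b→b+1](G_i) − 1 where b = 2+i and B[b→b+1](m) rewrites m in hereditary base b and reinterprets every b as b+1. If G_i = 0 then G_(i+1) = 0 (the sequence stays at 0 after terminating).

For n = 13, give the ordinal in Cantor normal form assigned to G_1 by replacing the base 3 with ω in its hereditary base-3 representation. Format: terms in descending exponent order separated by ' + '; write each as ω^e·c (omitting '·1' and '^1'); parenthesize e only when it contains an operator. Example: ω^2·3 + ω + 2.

i=0: 13 = 2^(2 + 1) + 2^2 + 1 (b=2); 2→3: 3^(3 + 1) + 3^3 + 1 = 109; 109−1 = 108
i=1: 108 = 3^(3 + 1) + 3^3 (b=3); 3→4: 4^(4 + 1) + 4^4 = 1280; 1280−1 = 1279

ω^(ω + 1) + ω^ω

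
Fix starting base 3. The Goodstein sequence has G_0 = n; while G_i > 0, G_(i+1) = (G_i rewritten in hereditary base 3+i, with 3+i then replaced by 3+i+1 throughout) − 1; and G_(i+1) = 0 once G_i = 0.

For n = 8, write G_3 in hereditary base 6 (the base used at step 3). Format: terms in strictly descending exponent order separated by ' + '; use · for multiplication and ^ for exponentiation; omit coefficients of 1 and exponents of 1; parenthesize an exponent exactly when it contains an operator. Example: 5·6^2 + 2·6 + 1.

6 + 5

8 —HB3→ 2·3 + 2 —bump→ 2·4 + 2 = 10 —(−1)→ 9
9 —HB4→ 2·4 + 1 —bump→ 2·5 + 1 = 11 —(−1)→ 10
10 —HB5→ 2·5 —bump→ 2·6 = 12 —(−1)→ 11
11 —HB6→ 6 + 5 —bump→ 7 + 5 = 12 —(−1)→ 11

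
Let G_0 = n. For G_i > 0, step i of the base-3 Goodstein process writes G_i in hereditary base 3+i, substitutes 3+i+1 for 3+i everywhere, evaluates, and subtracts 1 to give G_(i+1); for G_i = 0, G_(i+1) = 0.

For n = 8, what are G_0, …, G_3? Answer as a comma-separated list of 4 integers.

8 —HB3→ 2·3 + 2 —bump→ 2·4 + 2 = 10 —(−1)→ 9
9 —HB4→ 2·4 + 1 —bump→ 2·5 + 1 = 11 —(−1)→ 10
10 —HB5→ 2·5 —bump→ 2·6 = 12 —(−1)→ 11

8, 9, 10, 11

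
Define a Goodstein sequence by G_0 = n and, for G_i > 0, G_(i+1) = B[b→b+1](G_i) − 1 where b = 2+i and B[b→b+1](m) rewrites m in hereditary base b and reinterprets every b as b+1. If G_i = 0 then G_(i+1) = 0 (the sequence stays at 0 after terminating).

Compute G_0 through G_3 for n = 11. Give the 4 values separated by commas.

11, 84, 1027, 15627

(0) 11|_2 = 2^(2 + 1) + 2 + 1 ↦ 3^(3 + 1) + 3 + 1|_3 = 85 ⇒ 84
(1) 84|_3 = 3^(3 + 1) + 3 ↦ 4^(4 + 1) + 4|_4 = 1028 ⇒ 1027
(2) 1027|_4 = 4^(4 + 1) + 3 ↦ 5^(5 + 1) + 3|_5 = 15628 ⇒ 15627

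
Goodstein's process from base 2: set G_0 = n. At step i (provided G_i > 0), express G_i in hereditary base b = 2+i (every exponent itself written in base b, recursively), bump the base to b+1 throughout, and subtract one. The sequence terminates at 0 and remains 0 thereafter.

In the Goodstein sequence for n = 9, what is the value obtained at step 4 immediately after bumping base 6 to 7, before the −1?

2471827

G_0=9  [base 2] 2^(2 + 1) + 1  →[2↦3]→  3^(3 + 1) + 1 = 82  −1 ⇒ G_1=81
G_1=81  [base 3] 3^(3 + 1)  →[3↦4]→  4^(4 + 1) = 1024  −1 ⇒ G_2=1023
G_2=1023  [base 4] 3·4^4 + 3·4^3 + 3·4^2 + 3·4 + 3  →[4↦5]→  3·5^5 + 3·5^3 + 3·5^2 + 3·5 + 3 = 9843  −1 ⇒ G_3=9842
G_3=9842  [base 5] 3·5^5 + 3·5^3 + 3·5^2 + 3·5 + 2  →[5↦6]→  3·6^6 + 3·6^3 + 3·6^2 + 3·6 + 2 = 140744  −1 ⇒ G_4=140743
G_4=140743  [base 6] 3·6^6 + 3·6^3 + 3·6^2 + 3·6 + 1  →[6↦7]→  3·7^7 + 3·7^3 + 3·7^2 + 3·7 + 1 = 2471827  −1 ⇒ G_5=2471826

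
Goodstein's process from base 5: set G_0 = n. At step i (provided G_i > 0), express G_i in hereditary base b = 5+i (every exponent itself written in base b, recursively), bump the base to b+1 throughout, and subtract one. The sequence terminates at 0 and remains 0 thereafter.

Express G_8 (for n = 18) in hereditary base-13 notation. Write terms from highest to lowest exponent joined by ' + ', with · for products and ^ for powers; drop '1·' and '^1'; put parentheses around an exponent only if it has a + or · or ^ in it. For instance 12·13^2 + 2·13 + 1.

step 0: 18 = 3·5 + 3; sub 6 for 5: 3·6 + 3; = 21; G_1 = 21−1 = 20
step 1: 20 = 3·6 + 2; sub 7 for 6: 3·7 + 2; = 23; G_2 = 23−1 = 22
step 2: 22 = 3·7 + 1; sub 8 for 7: 3·8 + 1; = 25; G_3 = 25−1 = 24
step 3: 24 = 3·8; sub 9 for 8: 3·9; = 27; G_4 = 27−1 = 26
step 4: 26 = 2·9 + 8; sub 10 for 9: 2·10 + 8; = 28; G_5 = 28−1 = 27
step 5: 27 = 2·10 + 7; sub 11 for 10: 2·11 + 7; = 29; G_6 = 29−1 = 28
step 6: 28 = 2·11 + 6; sub 12 for 11: 2·12 + 6; = 30; G_7 = 30−1 = 29
step 7: 29 = 2·12 + 5; sub 13 for 12: 2·13 + 5; = 31; G_8 = 31−1 = 30

2·13 + 4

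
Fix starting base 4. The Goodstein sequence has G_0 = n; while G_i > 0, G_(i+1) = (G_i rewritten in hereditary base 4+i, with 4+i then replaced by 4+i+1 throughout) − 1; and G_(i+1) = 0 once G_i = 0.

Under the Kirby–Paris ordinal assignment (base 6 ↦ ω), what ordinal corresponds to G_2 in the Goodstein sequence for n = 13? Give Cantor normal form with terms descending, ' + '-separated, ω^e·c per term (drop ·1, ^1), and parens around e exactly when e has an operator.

ω·2 + 5

(0) 13|_4 = 3·4 + 1 ↦ 3·5 + 1|_5 = 16 ⇒ 15
(1) 15|_5 = 3·5 ↦ 3·6|_6 = 18 ⇒ 17
(2) 17|_6 = 2·6 + 5 ↦ 2·7 + 5|_7 = 19 ⇒ 18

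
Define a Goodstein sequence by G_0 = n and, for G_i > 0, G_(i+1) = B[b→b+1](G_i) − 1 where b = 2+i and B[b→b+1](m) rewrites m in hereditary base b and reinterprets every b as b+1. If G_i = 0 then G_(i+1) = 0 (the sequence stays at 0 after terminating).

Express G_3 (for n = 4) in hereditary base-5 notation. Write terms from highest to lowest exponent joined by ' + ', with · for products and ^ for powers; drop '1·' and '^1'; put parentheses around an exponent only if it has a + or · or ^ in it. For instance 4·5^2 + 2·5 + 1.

2·5^2 + 2·5

G_0=4  [base 2] 2^2  →[2↦3]→  3^3 = 27  −1 ⇒ G_1=26
G_1=26  [base 3] 2·3^2 + 2·3 + 2  →[3↦4]→  2·4^2 + 2·4 + 2 = 42  −1 ⇒ G_2=41
G_2=41  [base 4] 2·4^2 + 2·4 + 1  →[4↦5]→  2·5^2 + 2·5 + 1 = 61  −1 ⇒ G_3=60
G_3=60  [base 5] 2·5^2 + 2·5  →[5↦6]→  2·6^2 + 2·6 = 84  −1 ⇒ G_4=83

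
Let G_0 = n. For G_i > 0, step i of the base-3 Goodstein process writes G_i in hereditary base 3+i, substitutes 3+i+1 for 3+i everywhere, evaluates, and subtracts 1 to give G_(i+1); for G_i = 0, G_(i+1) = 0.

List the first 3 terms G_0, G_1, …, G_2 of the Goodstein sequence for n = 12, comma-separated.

12, 19, 27

step 0: 12 = 3^2 + 3; sub 4 for 3: 4^2 + 4; = 20; G_1 = 20−1 = 19
step 1: 19 = 4^2 + 3; sub 5 for 4: 5^2 + 3; = 28; G_2 = 28−1 = 27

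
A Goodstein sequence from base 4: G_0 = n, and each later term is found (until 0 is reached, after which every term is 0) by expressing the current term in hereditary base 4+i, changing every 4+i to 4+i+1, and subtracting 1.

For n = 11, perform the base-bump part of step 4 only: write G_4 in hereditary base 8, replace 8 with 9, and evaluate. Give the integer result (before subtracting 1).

base 4: 11 = 2·4 + 3; at 5: 2·5 + 3 = 13; next = 12
base 5: 12 = 2·5 + 2; at 6: 2·6 + 2 = 14; next = 13
base 6: 13 = 2·6 + 1; at 7: 2·7 + 1 = 15; next = 14
base 7: 14 = 2·7; at 8: 2·8 = 16; next = 15
base 8: 15 = 8 + 7; at 9: 9 + 7 = 16; next = 15

16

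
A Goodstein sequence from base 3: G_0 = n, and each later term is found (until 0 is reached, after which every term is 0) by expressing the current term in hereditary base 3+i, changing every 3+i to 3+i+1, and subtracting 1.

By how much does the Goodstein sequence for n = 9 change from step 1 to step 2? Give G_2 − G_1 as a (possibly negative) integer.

base 3: 9 = 3^2; at 4: 4^2 = 16; next = 15
base 4: 15 = 3·4 + 3; at 5: 3·5 + 3 = 18; next = 17

2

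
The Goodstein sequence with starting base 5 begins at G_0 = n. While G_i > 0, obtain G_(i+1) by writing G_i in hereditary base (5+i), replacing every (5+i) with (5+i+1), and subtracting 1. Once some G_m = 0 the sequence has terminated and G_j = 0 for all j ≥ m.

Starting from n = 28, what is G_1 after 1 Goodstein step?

38

28 —HB5→ 5^2 + 3 —bump→ 6^2 + 3 = 39 —(−1)→ 38
38 —HB6→ 6^2 + 2 —bump→ 7^2 + 2 = 51 —(−1)→ 50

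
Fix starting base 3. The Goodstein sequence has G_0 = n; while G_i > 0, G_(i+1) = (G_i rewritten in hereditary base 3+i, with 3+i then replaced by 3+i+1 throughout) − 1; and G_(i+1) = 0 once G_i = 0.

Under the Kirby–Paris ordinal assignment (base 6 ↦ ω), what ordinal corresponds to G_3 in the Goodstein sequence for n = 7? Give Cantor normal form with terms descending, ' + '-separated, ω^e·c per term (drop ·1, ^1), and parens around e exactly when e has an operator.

ω + 3

step 0: 7 = 2·3 + 1; sub 4 for 3: 2·4 + 1; = 9; G_1 = 9−1 = 8
step 1: 8 = 2·4; sub 5 for 4: 2·5; = 10; G_2 = 10−1 = 9
step 2: 9 = 5 + 4; sub 6 for 5: 6 + 4; = 10; G_3 = 10−1 = 9
step 3: 9 = 6 + 3; sub 7 for 6: 7 + 3; = 10; G_4 = 10−1 = 9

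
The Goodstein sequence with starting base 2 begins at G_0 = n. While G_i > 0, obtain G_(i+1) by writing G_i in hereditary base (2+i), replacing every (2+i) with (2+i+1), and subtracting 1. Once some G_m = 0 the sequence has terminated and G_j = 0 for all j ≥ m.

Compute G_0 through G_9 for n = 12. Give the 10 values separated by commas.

[0] 12 ≡ 2^(2 + 1) + 2^2 (base 2). Lift 3: 108. −1: 107.
[1] 107 ≡ 3^(3 + 1) + 2·3^2 + 2·3 + 2 (base 3). Lift 4: 1066. −1: 1065.
[2] 1065 ≡ 4^(4 + 1) + 2·4^2 + 2·4 + 1 (base 4). Lift 5: 15686. −1: 15685.
[3] 15685 ≡ 5^(5 + 1) + 2·5^2 + 2·5 (base 5). Lift 6: 280020. −1: 280019.
[4] 280019 ≡ 6^(6 + 1) + 2·6^2 + 6 + 5 (base 6). Lift 7: 5764911. −1: 5764910.
[5] 5764910 ≡ 7^(7 + 1) + 2·7^2 + 7 + 4 (base 7). Lift 8: 134217868. −1: 134217867.
[6] 134217867 ≡ 8^(8 + 1) + 2·8^2 + 8 + 3 (base 8). Lift 9: 3486784575. −1: 3486784574.
[7] 3486784574 ≡ 9^(9 + 1) + 2·9^2 + 9 + 2 (base 9). Lift 10: 100000000212. −1: 100000000211.
[8] 100000000211 ≡ 10^(10 + 1) + 2·10^2 + 10 + 1 (base 10). Lift 11: 3138428376975. −1: 3138428376974.

12, 107, 1065, 15685, 280019, 5764910, 134217867, 3486784574, 100000000211, 3138428376974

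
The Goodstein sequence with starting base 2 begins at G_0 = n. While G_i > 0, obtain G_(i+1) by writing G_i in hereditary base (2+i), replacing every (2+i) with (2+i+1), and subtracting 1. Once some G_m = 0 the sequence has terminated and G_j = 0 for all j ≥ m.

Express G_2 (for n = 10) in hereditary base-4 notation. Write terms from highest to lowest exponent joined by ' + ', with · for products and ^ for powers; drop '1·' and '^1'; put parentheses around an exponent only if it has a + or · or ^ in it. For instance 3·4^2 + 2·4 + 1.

(0) 10|_2 = 2^(2 + 1) + 2 ↦ 3^(3 + 1) + 3|_3 = 84 ⇒ 83
(1) 83|_3 = 3^(3 + 1) + 2 ↦ 4^(4 + 1) + 2|_4 = 1026 ⇒ 1025
(2) 1025|_4 = 4^(4 + 1) + 1 ↦ 5^(5 + 1) + 1|_5 = 15626 ⇒ 15625

4^(4 + 1) + 1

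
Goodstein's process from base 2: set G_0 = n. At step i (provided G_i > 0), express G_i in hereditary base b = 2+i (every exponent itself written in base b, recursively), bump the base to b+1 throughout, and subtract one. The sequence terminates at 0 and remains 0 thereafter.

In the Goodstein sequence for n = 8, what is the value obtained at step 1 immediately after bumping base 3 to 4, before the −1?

554

G_0 = 8. HB_2(8) = 2^(2 + 1). Bump = 81. G_1 = 80.
G_1 = 80. HB_3(80) = 2·3^3 + 2·3^2 + 2·3 + 2. Bump = 554. G_2 = 553.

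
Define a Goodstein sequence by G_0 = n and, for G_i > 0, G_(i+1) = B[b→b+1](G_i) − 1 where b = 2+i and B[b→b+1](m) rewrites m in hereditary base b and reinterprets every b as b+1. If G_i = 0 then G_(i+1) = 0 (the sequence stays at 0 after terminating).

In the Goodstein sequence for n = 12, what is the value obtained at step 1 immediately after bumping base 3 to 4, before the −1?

1066

i=0: 12 = 2^(2 + 1) + 2^2 (b=2); 2→3: 3^(3 + 1) + 3^3 = 108; 108−1 = 107
i=1: 107 = 3^(3 + 1) + 2·3^2 + 2·3 + 2 (b=3); 3→4: 4^(4 + 1) + 2·4^2 + 2·4 + 2 = 1066; 1066−1 = 1065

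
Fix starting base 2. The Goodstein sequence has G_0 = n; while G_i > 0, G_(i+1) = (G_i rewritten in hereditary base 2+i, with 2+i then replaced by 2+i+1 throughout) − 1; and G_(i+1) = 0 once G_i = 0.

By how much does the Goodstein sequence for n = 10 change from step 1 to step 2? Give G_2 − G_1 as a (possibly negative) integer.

i=0: 10 = 2^(2 + 1) + 2 (b=2); 2→3: 3^(3 + 1) + 3 = 84; 84−1 = 83
i=1: 83 = 3^(3 + 1) + 2 (b=3); 3→4: 4^(4 + 1) + 2 = 1026; 1026−1 = 1025

942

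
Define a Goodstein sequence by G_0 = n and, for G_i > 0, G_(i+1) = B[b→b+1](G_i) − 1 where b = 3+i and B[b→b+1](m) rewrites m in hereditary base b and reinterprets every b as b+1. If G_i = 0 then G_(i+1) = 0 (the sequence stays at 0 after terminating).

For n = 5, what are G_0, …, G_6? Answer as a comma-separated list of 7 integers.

5, 5, 5, 5, 4, 3, 2

G_0 = 5. HB_3(5) = 3 + 2. Bump = 6. G_1 = 5.
G_1 = 5. HB_4(5) = 4 + 1. Bump = 6. G_2 = 5.
G_2 = 5. HB_5(5) = 5. Bump = 6. G_3 = 5.
G_3 = 5. HB_6(5) = 5. Bump = 5. G_4 = 4.
G_4 = 4. HB_7(4) = 4. Bump = 4. G_5 = 3.
G_5 = 3. HB_8(3) = 3. Bump = 3. G_6 = 2.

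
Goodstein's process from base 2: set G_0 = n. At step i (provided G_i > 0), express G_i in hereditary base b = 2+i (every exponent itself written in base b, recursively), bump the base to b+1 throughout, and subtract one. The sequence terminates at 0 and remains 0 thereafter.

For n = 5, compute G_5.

step 0: 5 = 2^2 + 1; sub 3 for 2: 3^3 + 1; = 28; G_1 = 28−1 = 27
step 1: 27 = 3^3; sub 4 for 3: 4^4; = 256; G_2 = 256−1 = 255
step 2: 255 = 3·4^3 + 3·4^2 + 3·4 + 3; sub 5 for 4: 3·5^3 + 3·5^2 + 3·5 + 3; = 468; G_3 = 468−1 = 467
step 3: 467 = 3·5^3 + 3·5^2 + 3·5 + 2; sub 6 for 5: 3·6^3 + 3·6^2 + 3·6 + 2; = 776; G_4 = 776−1 = 775
step 4: 775 = 3·6^3 + 3·6^2 + 3·6 + 1; sub 7 for 6: 3·7^3 + 3·7^2 + 3·7 + 1; = 1198; G_5 = 1198−1 = 1197

1197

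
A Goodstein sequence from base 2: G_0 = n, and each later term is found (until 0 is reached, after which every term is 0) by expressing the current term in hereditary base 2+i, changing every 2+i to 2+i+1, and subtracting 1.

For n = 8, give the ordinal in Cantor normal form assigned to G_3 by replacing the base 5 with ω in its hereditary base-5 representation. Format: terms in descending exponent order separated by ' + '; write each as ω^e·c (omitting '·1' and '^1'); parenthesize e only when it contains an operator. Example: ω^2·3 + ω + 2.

ω^ω·2 + ω^2·2 + ω·2

8 —HB2→ 2^(2 + 1) —bump→ 3^(3 + 1) = 81 —(−1)→ 80
80 —HB3→ 2·3^3 + 2·3^2 + 2·3 + 2 —bump→ 2·4^4 + 2·4^2 + 2·4 + 2 = 554 —(−1)→ 553
553 —HB4→ 2·4^4 + 2·4^2 + 2·4 + 1 —bump→ 2·5^5 + 2·5^2 + 2·5 + 1 = 6311 —(−1)→ 6310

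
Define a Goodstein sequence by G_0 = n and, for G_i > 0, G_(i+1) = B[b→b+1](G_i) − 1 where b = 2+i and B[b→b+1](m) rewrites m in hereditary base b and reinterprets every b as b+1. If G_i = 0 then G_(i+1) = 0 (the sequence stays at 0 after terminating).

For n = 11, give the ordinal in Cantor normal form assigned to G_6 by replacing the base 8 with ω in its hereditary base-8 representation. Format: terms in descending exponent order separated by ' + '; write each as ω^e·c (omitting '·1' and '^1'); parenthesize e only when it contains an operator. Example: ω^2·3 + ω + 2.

ω^ω·7 + ω^7·7 + ω^6·7 + ω^5·7 + ω^4·7 + ω^3·7 + ω^2·7 + ω·7 + 7

base 2: 11 = 2^(2 + 1) + 2 + 1; at 3: 3^(3 + 1) + 3 + 1 = 85; next = 84
base 3: 84 = 3^(3 + 1) + 3; at 4: 4^(4 + 1) + 4 = 1028; next = 1027
base 4: 1027 = 4^(4 + 1) + 3; at 5: 5^(5 + 1) + 3 = 15628; next = 15627
base 5: 15627 = 5^(5 + 1) + 2; at 6: 6^(6 + 1) + 2 = 279938; next = 279937
base 6: 279937 = 6^(6 + 1) + 1; at 7: 7^(7 + 1) + 1 = 5764802; next = 5764801
base 7: 5764801 = 7^(7 + 1); at 8: 8^(8 + 1) = 134217728; next = 134217727
base 8: 134217727 = 7·8^8 + 7·8^7 + 7·8^6 + 7·8^5 + 7·8^4 + 7·8^3 + 7·8^2 + 7·8 + 7; at 9: 7·9^9 + 7·9^7 + 7·9^6 + 7·9^5 + 7·9^4 + 7·9^3 + 7·9^2 + 7·9 + 7 = 2749609303; next = 2749609302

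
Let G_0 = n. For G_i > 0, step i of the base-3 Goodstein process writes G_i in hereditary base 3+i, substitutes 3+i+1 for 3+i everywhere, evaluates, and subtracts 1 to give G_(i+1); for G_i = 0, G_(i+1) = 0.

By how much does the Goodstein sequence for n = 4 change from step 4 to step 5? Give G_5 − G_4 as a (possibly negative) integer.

[0] 4 ≡ 3 + 1 (base 3). Lift 4: 5. −1: 4.
[1] 4 ≡ 4 (base 4). Lift 5: 5. −1: 4.
[2] 4 ≡ 4 (base 5). Lift 6: 4. −1: 3.
[3] 3 ≡ 3 (base 6). Lift 7: 3. −1: 2.
[4] 2 ≡ 2 (base 7). Lift 8: 2. −1: 1.

-1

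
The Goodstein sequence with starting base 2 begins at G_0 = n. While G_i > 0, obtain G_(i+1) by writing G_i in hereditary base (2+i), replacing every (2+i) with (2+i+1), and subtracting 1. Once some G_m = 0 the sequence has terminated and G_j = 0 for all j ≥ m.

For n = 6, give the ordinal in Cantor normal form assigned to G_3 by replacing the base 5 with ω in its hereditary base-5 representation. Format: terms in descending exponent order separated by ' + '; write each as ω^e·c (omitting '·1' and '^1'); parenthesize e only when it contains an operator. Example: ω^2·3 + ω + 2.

ω^ω

G_0 = 6. HB_2(6) = 2^2 + 2. Bump = 30. G_1 = 29.
G_1 = 29. HB_3(29) = 3^3 + 2. Bump = 258. G_2 = 257.
G_2 = 257. HB_4(257) = 4^4 + 1. Bump = 3126. G_3 = 3125.
G_3 = 3125. HB_5(3125) = 5^5. Bump = 46656. G_4 = 46655.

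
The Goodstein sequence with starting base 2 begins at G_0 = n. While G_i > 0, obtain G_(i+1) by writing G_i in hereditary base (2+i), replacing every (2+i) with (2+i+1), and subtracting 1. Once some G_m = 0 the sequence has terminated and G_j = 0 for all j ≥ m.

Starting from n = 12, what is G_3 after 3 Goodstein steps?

15685

i=0: 12 = 2^(2 + 1) + 2^2 (b=2); 2→3: 3^(3 + 1) + 3^3 = 108; 108−1 = 107
i=1: 107 = 3^(3 + 1) + 2·3^2 + 2·3 + 2 (b=3); 3→4: 4^(4 + 1) + 2·4^2 + 2·4 + 2 = 1066; 1066−1 = 1065
i=2: 1065 = 4^(4 + 1) + 2·4^2 + 2·4 + 1 (b=4); 4→5: 5^(5 + 1) + 2·5^2 + 2·5 + 1 = 15686; 15686−1 = 15685
i=3: 15685 = 5^(5 + 1) + 2·5^2 + 2·5 (b=5); 5→6: 6^(6 + 1) + 2·6^2 + 2·6 = 280020; 280020−1 = 280019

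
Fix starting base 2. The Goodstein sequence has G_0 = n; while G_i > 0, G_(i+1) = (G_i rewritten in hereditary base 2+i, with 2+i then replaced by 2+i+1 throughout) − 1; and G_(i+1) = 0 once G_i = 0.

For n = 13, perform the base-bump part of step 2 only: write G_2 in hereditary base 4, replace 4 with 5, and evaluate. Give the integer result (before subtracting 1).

16093

[0] 13 ≡ 2^(2 + 1) + 2^2 + 1 (base 2). Lift 3: 109. −1: 108.
[1] 108 ≡ 3^(3 + 1) + 3^3 (base 3). Lift 4: 1280. −1: 1279.
[2] 1279 ≡ 4^(4 + 1) + 3·4^3 + 3·4^2 + 3·4 + 3 (base 4). Lift 5: 16093. −1: 16092.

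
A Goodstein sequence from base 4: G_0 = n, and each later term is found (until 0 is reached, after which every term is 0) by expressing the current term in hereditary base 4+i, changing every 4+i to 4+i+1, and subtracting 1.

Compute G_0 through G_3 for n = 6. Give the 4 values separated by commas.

[0] 6 ≡ 4 + 2 (base 4). Lift 5: 7. −1: 6.
[1] 6 ≡ 5 + 1 (base 5). Lift 6: 7. −1: 6.
[2] 6 ≡ 6 (base 6). Lift 7: 7. −1: 6.

6, 6, 6, 6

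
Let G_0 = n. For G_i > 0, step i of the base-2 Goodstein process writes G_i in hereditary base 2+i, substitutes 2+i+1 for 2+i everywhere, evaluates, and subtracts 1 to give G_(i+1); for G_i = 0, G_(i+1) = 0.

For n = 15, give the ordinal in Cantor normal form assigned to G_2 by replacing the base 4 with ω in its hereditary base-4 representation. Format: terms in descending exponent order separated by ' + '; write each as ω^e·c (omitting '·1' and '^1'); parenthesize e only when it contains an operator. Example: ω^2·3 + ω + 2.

i=0: 15 = 2^(2 + 1) + 2^2 + 2 + 1 (b=2); 2→3: 3^(3 + 1) + 3^3 + 3 + 1 = 112; 112−1 = 111
i=1: 111 = 3^(3 + 1) + 3^3 + 3 (b=3); 3→4: 4^(4 + 1) + 4^4 + 4 = 1284; 1284−1 = 1283

ω^(ω + 1) + ω^ω + 3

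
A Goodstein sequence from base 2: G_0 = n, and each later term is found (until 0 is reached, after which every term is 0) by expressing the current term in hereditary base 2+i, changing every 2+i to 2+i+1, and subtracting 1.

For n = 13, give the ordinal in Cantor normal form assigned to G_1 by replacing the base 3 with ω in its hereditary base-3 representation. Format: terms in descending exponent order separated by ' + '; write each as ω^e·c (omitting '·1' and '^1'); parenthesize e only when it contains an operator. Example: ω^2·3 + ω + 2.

[0] 13 ≡ 2^(2 + 1) + 2^2 + 1 (base 2). Lift 3: 109. −1: 108.
[1] 108 ≡ 3^(3 + 1) + 3^3 (base 3). Lift 4: 1280. −1: 1279.

ω^(ω + 1) + ω^ω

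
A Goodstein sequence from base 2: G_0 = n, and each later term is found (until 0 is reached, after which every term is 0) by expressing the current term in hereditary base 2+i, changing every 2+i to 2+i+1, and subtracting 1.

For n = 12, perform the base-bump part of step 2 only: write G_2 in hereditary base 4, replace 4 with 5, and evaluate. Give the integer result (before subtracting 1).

G_0=12  [base 2] 2^(2 + 1) + 2^2  →[2↦3]→  3^(3 + 1) + 3^3 = 108  −1 ⇒ G_1=107
G_1=107  [base 3] 3^(3 + 1) + 2·3^2 + 2·3 + 2  →[3↦4]→  4^(4 + 1) + 2·4^2 + 2·4 + 2 = 1066  −1 ⇒ G_2=1065
G_2=1065  [base 4] 4^(4 + 1) + 2·4^2 + 2·4 + 1  →[4↦5]→  5^(5 + 1) + 2·5^2 + 2·5 + 1 = 15686  −1 ⇒ G_3=15685

15686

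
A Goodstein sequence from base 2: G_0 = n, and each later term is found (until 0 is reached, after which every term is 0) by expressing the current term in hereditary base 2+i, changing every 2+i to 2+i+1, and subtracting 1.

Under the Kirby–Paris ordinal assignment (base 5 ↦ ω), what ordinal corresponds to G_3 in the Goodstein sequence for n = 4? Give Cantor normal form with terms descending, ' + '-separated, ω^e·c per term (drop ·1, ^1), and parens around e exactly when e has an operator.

ω^2·2 + ω·2

step 0: 4 = 2^2; sub 3 for 2: 3^3; = 27; G_1 = 27−1 = 26
step 1: 26 = 2·3^2 + 2·3 + 2; sub 4 for 3: 2·4^2 + 2·4 + 2; = 42; G_2 = 42−1 = 41
step 2: 41 = 2·4^2 + 2·4 + 1; sub 5 for 4: 2·5^2 + 2·5 + 1; = 61; G_3 = 61−1 = 60
step 3: 60 = 2·5^2 + 2·5; sub 6 for 5: 2·6^2 + 2·6; = 84; G_4 = 84−1 = 83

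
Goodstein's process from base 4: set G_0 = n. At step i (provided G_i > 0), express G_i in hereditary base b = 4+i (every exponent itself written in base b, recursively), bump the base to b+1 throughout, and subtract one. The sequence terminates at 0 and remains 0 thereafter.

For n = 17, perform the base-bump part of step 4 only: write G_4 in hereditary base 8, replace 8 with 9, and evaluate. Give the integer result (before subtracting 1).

i=0: 17 = 4^2 + 1 (b=4); 4→5: 5^2 + 1 = 26; 26−1 = 25
i=1: 25 = 5^2 (b=5); 5→6: 6^2 = 36; 36−1 = 35
i=2: 35 = 5·6 + 5 (b=6); 6→7: 5·7 + 5 = 40; 40−1 = 39
i=3: 39 = 5·7 + 4 (b=7); 7→8: 5·8 + 4 = 44; 44−1 = 43
i=4: 43 = 5·8 + 3 (b=8); 8→9: 5·9 + 3 = 48; 48−1 = 47

48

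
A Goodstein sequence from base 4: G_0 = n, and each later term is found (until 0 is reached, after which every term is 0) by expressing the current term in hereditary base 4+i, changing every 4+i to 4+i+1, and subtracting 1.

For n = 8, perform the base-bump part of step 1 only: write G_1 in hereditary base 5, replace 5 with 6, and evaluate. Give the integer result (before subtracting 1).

10

step 0: 8 = 2·4; sub 5 for 4: 2·5; = 10; G_1 = 10−1 = 9
step 1: 9 = 5 + 4; sub 6 for 5: 6 + 4; = 10; G_2 = 10−1 = 9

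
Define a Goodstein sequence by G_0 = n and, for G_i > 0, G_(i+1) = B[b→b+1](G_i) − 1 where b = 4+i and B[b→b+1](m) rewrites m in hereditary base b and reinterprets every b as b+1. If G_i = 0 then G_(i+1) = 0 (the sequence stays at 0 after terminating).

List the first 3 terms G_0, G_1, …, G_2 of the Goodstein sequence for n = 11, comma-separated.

G_0 = 11. HB_4(11) = 2·4 + 3. Bump = 13. G_1 = 12.
G_1 = 12. HB_5(12) = 2·5 + 2. Bump = 14. G_2 = 13.

11, 12, 13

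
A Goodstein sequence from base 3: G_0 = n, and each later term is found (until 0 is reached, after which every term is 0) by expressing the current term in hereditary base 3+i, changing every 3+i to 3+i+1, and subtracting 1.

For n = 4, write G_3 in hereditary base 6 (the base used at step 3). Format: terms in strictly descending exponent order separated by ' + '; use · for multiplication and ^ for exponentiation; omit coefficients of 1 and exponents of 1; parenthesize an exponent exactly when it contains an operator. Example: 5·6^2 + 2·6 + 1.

3

[0] 4 ≡ 3 + 1 (base 3). Lift 4: 5. −1: 4.
[1] 4 ≡ 4 (base 4). Lift 5: 5. −1: 4.
[2] 4 ≡ 4 (base 5). Lift 6: 4. −1: 3.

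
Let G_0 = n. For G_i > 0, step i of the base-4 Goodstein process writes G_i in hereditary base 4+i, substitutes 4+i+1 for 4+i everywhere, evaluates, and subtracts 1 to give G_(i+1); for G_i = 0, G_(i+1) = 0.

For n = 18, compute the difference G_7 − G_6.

[0] 18 ≡ 4^2 + 2 (base 4). Lift 5: 27. −1: 26.
[1] 26 ≡ 5^2 + 1 (base 5). Lift 6: 37. −1: 36.
[2] 36 ≡ 6^2 (base 6). Lift 7: 49. −1: 48.
[3] 48 ≡ 6·7 + 6 (base 7). Lift 8: 54. −1: 53.
[4] 53 ≡ 6·8 + 5 (base 8). Lift 9: 59. −1: 58.
[5] 58 ≡ 6·9 + 4 (base 9). Lift 10: 64. −1: 63.
[6] 63 ≡ 6·10 + 3 (base 10). Lift 11: 69. −1: 68.

5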